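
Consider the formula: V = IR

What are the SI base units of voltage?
Units of each symbol in V = IR:
  I (current): A
  R (resistance, in ohms): kg·m²/(s³·A²)

Multiplying the contributions: [A] · [kg·m²/(s³·A²)]
Adding exponents of each base unit: kg: 1, m: 2, s: -3, A: -1
SI base units of voltage: kg·m²/(s³·A)

Answer: kg·m²/(s³·A)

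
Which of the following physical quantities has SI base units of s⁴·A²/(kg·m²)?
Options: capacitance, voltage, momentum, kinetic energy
Checking the SI base units of each option:
  capacitance (C = Q/V): s⁴·A²/(kg·m²)  ✓ matches
  voltage (V = IR): kg·m²/(s³·A)  ✗
  momentum (p = mv): kg·m/s  ✗
  kinetic energy (E = ½mv²): kg·m²/s²  ✗

Only capacitance has units s⁴·A²/(kg·m²).

Answer: capacitance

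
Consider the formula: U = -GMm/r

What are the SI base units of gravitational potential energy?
Units of each symbol in U = -GMm/r:
  G (gravitational constant): m³/(kg·s²)
  M (mass): kg
  m (mass): kg
  r (distance): m  → in the denominator, contributes 1/m
  The minus sign does not affect the units.

Multiplying the contributions: [m³/(kg·s²)] · [kg] · [kg] · [1/m]
Adding exponents of each base unit: kg: 1, m: 2, s: -2
SI base units of gravitational potential energy: kg·m²/s²

Answer: kg·m²/s²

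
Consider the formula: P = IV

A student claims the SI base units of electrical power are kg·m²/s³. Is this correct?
Units of each symbol in P = IV:
  I (current): A
  V (voltage, in volts): kg·m²/(s³·A)

Multiplying the contributions: [A] · [kg·m²/(s³·A)]
Adding exponents of each base unit: kg: 1, m: 2, s: -3
SI base units of electrical power: kg·m²/s³

The claimed units kg·m²/s³ match the derived units, so the claim is correct.

Answer: Yes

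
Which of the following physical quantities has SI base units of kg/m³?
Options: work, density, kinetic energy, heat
Checking the SI base units of each option:
  work (W = Fd): kg·m²/s²  ✗
  density (ρ = m/V): kg/m³  ✓ matches
  kinetic energy (E = ½mv²): kg·m²/s²  ✗
  heat (Q = mcΔT): kg·m²/s²  ✗

Only density has units kg/m³.

Answer: density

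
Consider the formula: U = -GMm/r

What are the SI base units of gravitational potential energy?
Units of each symbol in U = -GMm/r:
  G (gravitational constant): m³/(kg·s²)
  M (mass): kg
  m (mass): kg
  r (distance): m  → in the denominator, contributes 1/m
  The minus sign does not affect the units.

Multiplying the contributions: [m³/(kg·s²)] · [kg] · [kg] · [1/m]
Adding exponents of each base unit: kg: 1, m: 2, s: -2
SI base units of gravitational potential energy: kg·m²/s²

Answer: kg·m²/s²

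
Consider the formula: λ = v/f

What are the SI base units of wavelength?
Units of each symbol in λ = v/f:
  v (wave speed): m/s
  f (frequency): 1/s  → in the denominator, contributes s

Multiplying the contributions: [m/s] · [s]
Adding exponents of each base unit: m: 1
SI base units of wavelength: m

Answer: m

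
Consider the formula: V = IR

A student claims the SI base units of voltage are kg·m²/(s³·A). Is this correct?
Units of each symbol in V = IR:
  I (current): A
  R (resistance, in ohms): kg·m²/(s³·A²)

Multiplying the contributions: [A] · [kg·m²/(s³·A²)]
Adding exponents of each base unit: kg: 1, m: 2, s: -3, A: -1
SI base units of voltage: kg·m²/(s³·A)

The claimed units kg·m²/(s³·A) match the derived units, so the claim is correct.

Answer: Yes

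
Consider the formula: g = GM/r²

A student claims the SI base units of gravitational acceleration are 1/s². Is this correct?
Units of each symbol in g = GM/r²:
  G (gravitational constant): m³/(kg·s²)
  M (mass): kg
  r (distance): m  → to the power 2 in the denominator, contributes 1/m²

Multiplying the contributions: [m³/(kg·s²)] · [kg] · [1/m²]
Adding exponents of each base unit: m: 1, s: -2
SI base units of gravitational acceleration: m/s²

The claimed units 1/s² (exponents s: -2) do not match the derived units m/s² (exponents m: 1, s: -2), so the claim is incorrect.

Answer: No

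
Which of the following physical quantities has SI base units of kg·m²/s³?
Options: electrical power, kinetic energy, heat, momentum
Checking the SI base units of each option:
  electrical power (P = IV): kg·m²/s³  ✓ matches
  kinetic energy (E = ½mv²): kg·m²/s²  ✗
  heat (Q = mcΔT): kg·m²/s²  ✗
  momentum (p = mv): kg·m/s  ✗

Only electrical power has units kg·m²/s³.

Answer: electrical power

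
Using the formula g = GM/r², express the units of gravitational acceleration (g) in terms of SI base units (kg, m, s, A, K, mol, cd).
Units of each symbol in g = GM/r²:
  G (gravitational constant): m³/(kg·s²)
  M (mass): kg
  r (distance): m  → to the power 2 in the denominator, contributes 1/m²

Multiplying the contributions: [m³/(kg·s²)] · [kg] · [1/m²]
Adding exponents of each base unit: m: 1, s: -2
SI base units of gravitational acceleration: m/s²

Answer: m/s²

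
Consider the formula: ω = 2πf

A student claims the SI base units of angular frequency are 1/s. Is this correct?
Units of each symbol in ω = 2πf:
  f (frequency): 1/s
  The factor 2π is dimensionless.

Multiplying the contributions: [1/s]
Adding exponents of each base unit: s: -1
SI base units of angular frequency: 1/s

The claimed units 1/s match the derived units, so the claim is correct.

Answer: Yes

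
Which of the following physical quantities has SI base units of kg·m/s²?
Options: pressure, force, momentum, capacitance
Checking the SI base units of each option:
  pressure (P = F/A): kg/(m·s²)  ✗
  force (F = ma): kg·m/s²  ✓ matches
  momentum (p = mv): kg·m/s  ✗
  capacitance (C = Q/V): s⁴·A²/(kg·m²)  ✗

Only force has units kg·m/s².

Answer: force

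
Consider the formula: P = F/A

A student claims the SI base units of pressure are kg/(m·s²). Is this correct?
Units of each symbol in P = F/A:
  F (force): kg·m/s²
  A (area): m²  → in the denominator, contributes 1/m²

Multiplying the contributions: [kg·m/s²] · [1/m²]
Adding exponents of each base unit: kg: 1, m: -1, s: -2
SI base units of pressure: kg/(m·s²)

The claimed units kg/(m·s²) match the derived units, so the claim is correct.

Answer: Yes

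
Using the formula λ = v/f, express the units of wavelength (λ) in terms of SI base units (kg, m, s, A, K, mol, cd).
Units of each symbol in λ = v/f:
  v (wave speed): m/s
  f (frequency): 1/s  → in the denominator, contributes s

Multiplying the contributions: [m/s] · [s]
Adding exponents of each base unit: m: 1
SI base units of wavelength: m

Answer: m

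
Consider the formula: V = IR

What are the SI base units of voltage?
Units of each symbol in V = IR:
  I (current): A
  R (resistance, in ohms): kg·m²/(s³·A²)

Multiplying the contributions: [A] · [kg·m²/(s³·A²)]
Adding exponents of each base unit: kg: 1, m: 2, s: -3, A: -1
SI base units of voltage: kg·m²/(s³·A)

Answer: kg·m²/(s³·A)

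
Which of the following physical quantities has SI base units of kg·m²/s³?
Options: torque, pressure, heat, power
Checking the SI base units of each option:
  torque (τ = Fr): kg·m²/s²  ✗
  pressure (P = F/A): kg/(m·s²)  ✗
  heat (Q = mcΔT): kg·m²/s²  ✗
  power (P = W/t): kg·m²/s³  ✓ matches

Only power has units kg·m²/s³.

Answer: power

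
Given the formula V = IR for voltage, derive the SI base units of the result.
Units of each symbol in V = IR:
  I (current): A
  R (resistance, in ohms): kg·m²/(s³·A²)

Multiplying the contributions: [A] · [kg·m²/(s³·A²)]
Adding exponents of each base unit: kg: 1, m: 2, s: -3, A: -1
SI base units of voltage: kg·m²/(s³·A)

Answer: kg·m²/(s³·A)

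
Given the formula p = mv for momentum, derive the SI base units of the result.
Units of each symbol in p = mv:
  m (mass): kg
  v (velocity): m/s

Multiplying the contributions: [kg] · [m/s]
Adding exponents of each base unit: kg: 1, m: 1, s: -1
SI base units of momentum: kg·m/s

Answer: kg·m/s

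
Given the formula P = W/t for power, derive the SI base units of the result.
Units of each symbol in P = W/t:
  W (work): kg·m²/s²
  t (time): s  → in the denominator, contributes 1/s

Multiplying the contributions: [kg·m²/s²] · [1/s]
Adding exponents of each base unit: kg: 1, m: 2, s: -3
SI base units of power: kg·m²/s³

Answer: kg·m²/s³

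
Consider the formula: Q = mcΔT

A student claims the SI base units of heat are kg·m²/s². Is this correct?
Units of each symbol in Q = mcΔT:
  m (mass): kg
  c (specific heat capacity, in J/(kg·K)): m²/(s²·K)
  ΔT (temperature change): K

Multiplying the contributions: [kg] · [m²/(s²·K)] · [K]
Adding exponents of each base unit: kg: 1, m: 2, s: -2
SI base units of heat: kg·m²/s²

The claimed units kg·m²/s² match the derived units, so the claim is correct.

Answer: Yes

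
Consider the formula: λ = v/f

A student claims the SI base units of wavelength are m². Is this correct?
Units of each symbol in λ = v/f:
  v (wave speed): m/s
  f (frequency): 1/s  → in the denominator, contributes s

Multiplying the contributions: [m/s] · [s]
Adding exponents of each base unit: m: 1
SI base units of wavelength: m

The claimed units m² (exponents m: 2) do not match the derived units m (exponents m: 1), so the claim is incorrect.

Answer: No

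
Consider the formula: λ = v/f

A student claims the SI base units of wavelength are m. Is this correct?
Units of each symbol in λ = v/f:
  v (wave speed): m/s
  f (frequency): 1/s  → in the denominator, contributes s

Multiplying the contributions: [m/s] · [s]
Adding exponents of each base unit: m: 1
SI base units of wavelength: m

The claimed units m match the derived units, so the claim is correct.

Answer: Yes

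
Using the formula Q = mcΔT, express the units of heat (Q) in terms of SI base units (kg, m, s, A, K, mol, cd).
Units of each symbol in Q = mcΔT:
  m (mass): kg
  c (specific heat capacity, in J/(kg·K)): m²/(s²·K)
  ΔT (temperature change): K

Multiplying the contributions: [kg] · [m²/(s²·K)] · [K]
Adding exponents of each base unit: kg: 1, m: 2, s: -2
SI base units of heat: kg·m²/s²

Answer: kg·m²/s²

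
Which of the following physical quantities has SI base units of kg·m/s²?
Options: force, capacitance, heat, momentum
Checking the SI base units of each option:
  force (F = ma): kg·m/s²  ✓ matches
  capacitance (C = Q/V): s⁴·A²/(kg·m²)  ✗
  heat (Q = mcΔT): kg·m²/s²  ✗
  momentum (p = mv): kg·m/s  ✗

Only force has units kg·m/s².

Answer: force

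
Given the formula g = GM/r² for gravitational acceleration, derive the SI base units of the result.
Units of each symbol in g = GM/r²:
  G (gravitational constant): m³/(kg·s²)
  M (mass): kg
  r (distance): m  → to the power 2 in the denominator, contributes 1/m²

Multiplying the contributions: [m³/(kg·s²)] · [kg] · [1/m²]
Adding exponents of each base unit: m: 1, s: -2
SI base units of gravitational acceleration: m/s²

Answer: m/s²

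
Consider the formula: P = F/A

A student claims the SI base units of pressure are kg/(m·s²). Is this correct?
Units of each symbol in P = F/A:
  F (force): kg·m/s²
  A (area): m²  → in the denominator, contributes 1/m²

Multiplying the contributions: [kg·m/s²] · [1/m²]
Adding exponents of each base unit: kg: 1, m: -1, s: -2
SI base units of pressure: kg/(m·s²)

The claimed units kg/(m·s²) match the derived units, so the claim is correct.

Answer: Yes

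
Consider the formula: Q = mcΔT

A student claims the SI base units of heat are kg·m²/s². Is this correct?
Units of each symbol in Q = mcΔT:
  m (mass): kg
  c (specific heat capacity, in J/(kg·K)): m²/(s²·K)
  ΔT (temperature change): K

Multiplying the contributions: [kg] · [m²/(s²·K)] · [K]
Adding exponents of each base unit: kg: 1, m: 2, s: -2
SI base units of heat: kg·m²/s²

The claimed units kg·m²/s² match the derived units, so the claim is correct.

Answer: Yes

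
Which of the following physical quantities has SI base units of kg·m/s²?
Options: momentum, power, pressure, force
Checking the SI base units of each option:
  momentum (p = mv): kg·m/s  ✗
  power (P = W/t): kg·m²/s³  ✗
  pressure (P = F/A): kg/(m·s²)  ✗
  force (F = ma): kg·m/s²  ✓ matches

Only force has units kg·m/s².

Answer: force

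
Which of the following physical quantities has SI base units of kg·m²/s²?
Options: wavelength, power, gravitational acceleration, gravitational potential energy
Checking the SI base units of each option:
  wavelength (λ = v/f): m  ✗
  power (P = W/t): kg·m²/s³  ✗
  gravitational acceleration (g = GM/r²): m/s²  ✗
  gravitational potential energy (U = -GMm/r): kg·m²/s²  ✓ matches

Only gravitational potential energy has units kg·m²/s².

Answer: gravitational potential energy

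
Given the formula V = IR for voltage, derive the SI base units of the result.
Units of each symbol in V = IR:
  I (current): A
  R (resistance, in ohms): kg·m²/(s³·A²)

Multiplying the contributions: [A] · [kg·m²/(s³·A²)]
Adding exponents of each base unit: kg: 1, m: 2, s: -3, A: -1
SI base units of voltage: kg·m²/(s³·A)

Answer: kg·m²/(s³·A)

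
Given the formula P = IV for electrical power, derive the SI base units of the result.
Units of each symbol in P = IV:
  I (current): A
  V (voltage, in volts): kg·m²/(s³·A)

Multiplying the contributions: [A] · [kg·m²/(s³·A)]
Adding exponents of each base unit: kg: 1, m: 2, s: -3
SI base units of electrical power: kg·m²/s³

Answer: kg·m²/s³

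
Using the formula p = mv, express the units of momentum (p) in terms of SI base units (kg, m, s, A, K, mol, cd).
Units of each symbol in p = mv:
  m (mass): kg
  v (velocity): m/s

Multiplying the contributions: [kg] · [m/s]
Adding exponents of each base unit: kg: 1, m: 1, s: -1
SI base units of momentum: kg·m/s

Answer: kg·m/s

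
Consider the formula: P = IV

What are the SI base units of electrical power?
Units of each symbol in P = IV:
  I (current): A
  V (voltage, in volts): kg·m²/(s³·A)

Multiplying the contributions: [A] · [kg·m²/(s³·A)]
Adding exponents of each base unit: kg: 1, m: 2, s: -3
SI base units of electrical power: kg·m²/s³

Answer: kg·m²/s³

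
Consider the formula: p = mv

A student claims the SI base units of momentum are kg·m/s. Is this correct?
Units of each symbol in p = mv:
  m (mass): kg
  v (velocity): m/s

Multiplying the contributions: [kg] · [m/s]
Adding exponents of each base unit: kg: 1, m: 1, s: -1
SI base units of momentum: kg·m/s

The claimed units kg·m/s match the derived units, so the claim is correct.

Answer: Yes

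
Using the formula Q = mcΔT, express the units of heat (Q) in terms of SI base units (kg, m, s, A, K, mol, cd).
Units of each symbol in Q = mcΔT:
  m (mass): kg
  c (specific heat capacity, in J/(kg·K)): m²/(s²·K)
  ΔT (temperature change): K

Multiplying the contributions: [kg] · [m²/(s²·K)] · [K]
Adding exponents of each base unit: kg: 1, m: 2, s: -2
SI base units of heat: kg·m²/s²

Answer: kg·m²/s²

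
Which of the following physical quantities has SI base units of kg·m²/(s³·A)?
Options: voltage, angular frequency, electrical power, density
Checking the SI base units of each option:
  voltage (V = IR): kg·m²/(s³·A)  ✓ matches
  angular frequency (ω = 2πf): 1/s  ✗
  electrical power (P = IV): kg·m²/s³  ✗
  density (ρ = m/V): kg/m³  ✗

Only voltage has units kg·m²/(s³·A).

Answer: voltage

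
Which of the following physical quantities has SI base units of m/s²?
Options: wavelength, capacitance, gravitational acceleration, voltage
Checking the SI base units of each option:
  wavelength (λ = v/f): m  ✗
  capacitance (C = Q/V): s⁴·A²/(kg·m²)  ✗
  gravitational acceleration (g = GM/r²): m/s²  ✓ matches
  voltage (V = IR): kg·m²/(s³·A)  ✗

Only gravitational acceleration has units m/s².

Answer: gravitational acceleration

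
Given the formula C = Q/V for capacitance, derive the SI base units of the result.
Units of each symbol in C = Q/V:
  Q (charge, in coulombs): s·A
  V (voltage, in volts): kg·m²/(s³·A)  → in the denominator, contributes s³·A/(kg·m²)

Multiplying the contributions: [s·A] · [s³·A/(kg·m²)]
Adding exponents of each base unit: kg: -1, m: -2, s: 4, A: 2
SI base units of capacitance: s⁴·A²/(kg·m²)

Answer: s⁴·A²/(kg·m²)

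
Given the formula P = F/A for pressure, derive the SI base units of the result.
Units of each symbol in P = F/A:
  F (force): kg·m/s²
  A (area): m²  → in the denominator, contributes 1/m²

Multiplying the contributions: [kg·m/s²] · [1/m²]
Adding exponents of each base unit: kg: 1, m: -1, s: -2
SI base units of pressure: kg/(m·s²)

Answer: kg/(m·s²)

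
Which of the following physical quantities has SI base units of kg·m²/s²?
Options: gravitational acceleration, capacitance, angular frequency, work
Checking the SI base units of each option:
  gravitational acceleration (g = GM/r²): m/s²  ✗
  capacitance (C = Q/V): s⁴·A²/(kg·m²)  ✗
  angular frequency (ω = 2πf): 1/s  ✗
  work (W = Fd): kg·m²/s²  ✓ matches

Only work has units kg·m²/s².

Answer: work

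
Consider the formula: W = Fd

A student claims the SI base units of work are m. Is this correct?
Units of each symbol in W = Fd:
  F (force): kg·m/s²
  d (displacement): m

Multiplying the contributions: [kg·m/s²] · [m]
Adding exponents of each base unit: kg: 1, m: 2, s: -2
SI base units of work: kg·m²/s²

The claimed units m (exponents m: 1) do not match the derived units kg·m²/s² (exponents kg: 1, m: 2, s: -2), so the claim is incorrect.

Answer: No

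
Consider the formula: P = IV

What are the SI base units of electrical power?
Units of each symbol in P = IV:
  I (current): A
  V (voltage, in volts): kg·m²/(s³·A)

Multiplying the contributions: [A] · [kg·m²/(s³·A)]
Adding exponents of each base unit: kg: 1, m: 2, s: -3
SI base units of electrical power: kg·m²/s³

Answer: kg·m²/s³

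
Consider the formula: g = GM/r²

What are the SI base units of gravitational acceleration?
Units of each symbol in g = GM/r²:
  G (gravitational constant): m³/(kg·s²)
  M (mass): kg
  r (distance): m  → to the power 2 in the denominator, contributes 1/m²

Multiplying the contributions: [m³/(kg·s²)] · [kg] · [1/m²]
Adding exponents of each base unit: m: 1, s: -2
SI base units of gravitational acceleration: m/s²

Answer: m/s²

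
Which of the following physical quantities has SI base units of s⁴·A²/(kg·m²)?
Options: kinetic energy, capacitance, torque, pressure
Checking the SI base units of each option:
  kinetic energy (E = ½mv²): kg·m²/s²  ✗
  capacitance (C = Q/V): s⁴·A²/(kg·m²)  ✓ matches
  torque (τ = Fr): kg·m²/s²  ✗
  pressure (P = F/A): kg/(m·s²)  ✗

Only capacitance has units s⁴·A²/(kg·m²).

Answer: capacitance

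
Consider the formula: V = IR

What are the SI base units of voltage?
Units of each symbol in V = IR:
  I (current): A
  R (resistance, in ohms): kg·m²/(s³·A²)

Multiplying the contributions: [A] · [kg·m²/(s³·A²)]
Adding exponents of each base unit: kg: 1, m: 2, s: -3, A: -1
SI base units of voltage: kg·m²/(s³·A)

Answer: kg·m²/(s³·A)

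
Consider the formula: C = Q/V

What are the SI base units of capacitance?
Units of each symbol in C = Q/V:
  Q (charge, in coulombs): s·A
  V (voltage, in volts): kg·m²/(s³·A)  → in the denominator, contributes s³·A/(kg·m²)

Multiplying the contributions: [s·A] · [s³·A/(kg·m²)]
Adding exponents of each base unit: kg: -1, m: -2, s: 4, A: 2
SI base units of capacitance: s⁴·A²/(kg·m²)

Answer: s⁴·A²/(kg·m²)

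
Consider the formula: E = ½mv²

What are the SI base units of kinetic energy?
Units of each symbol in E = ½mv²:
  m (mass): kg
  v (speed): m/s  → to the power 2, contributes m²/s²
  The factor ½ is dimensionless.

Multiplying the contributions: [kg] · [m²/s²]
Adding exponents of each base unit: kg: 1, m: 2, s: -2
SI base units of kinetic energy: kg·m²/s²

Answer: kg·m²/s²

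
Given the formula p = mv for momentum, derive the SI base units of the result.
Units of each symbol in p = mv:
  m (mass): kg
  v (velocity): m/s

Multiplying the contributions: [kg] · [m/s]
Adding exponents of each base unit: kg: 1, m: 1, s: -1
SI base units of momentum: kg·m/s

Answer: kg·m/s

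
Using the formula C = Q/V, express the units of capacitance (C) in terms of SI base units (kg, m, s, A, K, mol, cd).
Units of each symbol in C = Q/V:
  Q (charge, in coulombs): s·A
  V (voltage, in volts): kg·m²/(s³·A)  → in the denominator, contributes s³·A/(kg·m²)

Multiplying the contributions: [s·A] · [s³·A/(kg·m²)]
Adding exponents of each base unit: kg: -1, m: -2, s: 4, A: 2
SI base units of capacitance: s⁴·A²/(kg·m²)

Answer: s⁴·A²/(kg·m²)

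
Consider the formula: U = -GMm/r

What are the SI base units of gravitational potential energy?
Units of each symbol in U = -GMm/r:
  G (gravitational constant): m³/(kg·s²)
  M (mass): kg
  m (mass): kg
  r (distance): m  → in the denominator, contributes 1/m
  The minus sign does not affect the units.

Multiplying the contributions: [m³/(kg·s²)] · [kg] · [kg] · [1/m]
Adding exponents of each base unit: kg: 1, m: 2, s: -2
SI base units of gravitational potential energy: kg·m²/s²

Answer: kg·m²/s²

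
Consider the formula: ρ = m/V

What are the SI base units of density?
Units of each symbol in ρ = m/V:
  m (mass): kg
  V (volume): m³  → in the denominator, contributes 1/m³

Multiplying the contributions: [kg] · [1/m³]
Adding exponents of each base unit: kg: 1, m: -3
SI base units of density: kg/m³

Answer: kg/m³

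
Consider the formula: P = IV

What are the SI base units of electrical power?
Units of each symbol in P = IV:
  I (current): A
  V (voltage, in volts): kg·m²/(s³·A)

Multiplying the contributions: [A] · [kg·m²/(s³·A)]
Adding exponents of each base unit: kg: 1, m: 2, s: -3
SI base units of electrical power: kg·m²/s³

Answer: kg·m²/s³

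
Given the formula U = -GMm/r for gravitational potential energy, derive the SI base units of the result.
Units of each symbol in U = -GMm/r:
  G (gravitational constant): m³/(kg·s²)
  M (mass): kg
  m (mass): kg
  r (distance): m  → in the denominator, contributes 1/m
  The minus sign does not affect the units.

Multiplying the contributions: [m³/(kg·s²)] · [kg] · [kg] · [1/m]
Adding exponents of each base unit: kg: 1, m: 2, s: -2
SI base units of gravitational potential energy: kg·m²/s²

Answer: kg·m²/s²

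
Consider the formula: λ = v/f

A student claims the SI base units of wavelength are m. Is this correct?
Units of each symbol in λ = v/f:
  v (wave speed): m/s
  f (frequency): 1/s  → in the denominator, contributes s

Multiplying the contributions: [m/s] · [s]
Adding exponents of each base unit: m: 1
SI base units of wavelength: m

The claimed units m match the derived units, so the claim is correct.

Answer: Yes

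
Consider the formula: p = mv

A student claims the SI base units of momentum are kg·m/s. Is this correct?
Units of each symbol in p = mv:
  m (mass): kg
  v (velocity): m/s

Multiplying the contributions: [kg] · [m/s]
Adding exponents of each base unit: kg: 1, m: 1, s: -1
SI base units of momentum: kg·m/s

The claimed units kg·m/s match the derived units, so the claim is correct.

Answer: Yes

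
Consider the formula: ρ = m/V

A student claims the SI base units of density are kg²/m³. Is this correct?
Units of each symbol in ρ = m/V:
  m (mass): kg
  V (volume): m³  → in the denominator, contributes 1/m³

Multiplying the contributions: [kg] · [1/m³]
Adding exponents of each base unit: kg: 1, m: -3
SI base units of density: kg/m³

The claimed units kg²/m³ (exponents kg: 2, m: -3) do not match the derived units kg/m³ (exponents kg: 1, m: -3), so the claim is incorrect.

Answer: No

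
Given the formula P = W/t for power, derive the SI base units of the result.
Units of each symbol in P = W/t:
  W (work): kg·m²/s²
  t (time): s  → in the denominator, contributes 1/s

Multiplying the contributions: [kg·m²/s²] · [1/s]
Adding exponents of each base unit: kg: 1, m: 2, s: -3
SI base units of power: kg·m²/s³

Answer: kg·m²/s³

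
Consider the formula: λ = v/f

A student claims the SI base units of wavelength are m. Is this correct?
Units of each symbol in λ = v/f:
  v (wave speed): m/s
  f (frequency): 1/s  → in the denominator, contributes s

Multiplying the contributions: [m/s] · [s]
Adding exponents of each base unit: m: 1
SI base units of wavelength: m

The claimed units m match the derived units, so the claim is correct.

Answer: Yes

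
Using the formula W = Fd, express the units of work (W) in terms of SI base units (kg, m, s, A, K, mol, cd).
Units of each symbol in W = Fd:
  F (force): kg·m/s²
  d (displacement): m

Multiplying the contributions: [kg·m/s²] · [m]
Adding exponents of each base unit: kg: 1, m: 2, s: -2
SI base units of work: kg·m²/s²

Answer: kg·m²/s²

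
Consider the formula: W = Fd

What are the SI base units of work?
Units of each symbol in W = Fd:
  F (force): kg·m/s²
  d (displacement): m

Multiplying the contributions: [kg·m/s²] · [m]
Adding exponents of each base unit: kg: 1, m: 2, s: -2
SI base units of work: kg·m²/s²

Answer: kg·m²/s²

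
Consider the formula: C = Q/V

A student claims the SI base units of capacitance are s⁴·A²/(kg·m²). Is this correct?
Units of each symbol in C = Q/V:
  Q (charge, in coulombs): s·A
  V (voltage, in volts): kg·m²/(s³·A)  → in the denominator, contributes s³·A/(kg·m²)

Multiplying the contributions: [s·A] · [s³·A/(kg·m²)]
Adding exponents of each base unit: kg: -1, m: -2, s: 4, A: 2
SI base units of capacitance: s⁴·A²/(kg·m²)

The claimed units s⁴·A²/(kg·m²) match the derived units, so the claim is correct.

Answer: Yes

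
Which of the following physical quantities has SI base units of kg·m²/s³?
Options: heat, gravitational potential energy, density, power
Checking the SI base units of each option:
  heat (Q = mcΔT): kg·m²/s²  ✗
  gravitational potential energy (U = -GMm/r): kg·m²/s²  ✗
  density (ρ = m/V): kg/m³  ✗
  power (P = W/t): kg·m²/s³  ✓ matches

Only power has units kg·m²/s³.

Answer: power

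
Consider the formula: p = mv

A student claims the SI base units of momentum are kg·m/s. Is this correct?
Units of each symbol in p = mv:
  m (mass): kg
  v (velocity): m/s

Multiplying the contributions: [kg] · [m/s]
Adding exponents of each base unit: kg: 1, m: 1, s: -1
SI base units of momentum: kg·m/s

The claimed units kg·m/s match the derived units, so the claim is correct.

Answer: Yes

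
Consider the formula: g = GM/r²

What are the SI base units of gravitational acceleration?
Units of each symbol in g = GM/r²:
  G (gravitational constant): m³/(kg·s²)
  M (mass): kg
  r (distance): m  → to the power 2 in the denominator, contributes 1/m²

Multiplying the contributions: [m³/(kg·s²)] · [kg] · [1/m²]
Adding exponents of each base unit: m: 1, s: -2
SI base units of gravitational acceleration: m/s²

Answer: m/s²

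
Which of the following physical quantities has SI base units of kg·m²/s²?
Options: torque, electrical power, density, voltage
Checking the SI base units of each option:
  torque (τ = Fr): kg·m²/s²  ✓ matches
  electrical power (P = IV): kg·m²/s³  ✗
  density (ρ = m/V): kg/m³  ✗
  voltage (V = IR): kg·m²/(s³·A)  ✗

Only torque has units kg·m²/s².

Answer: torque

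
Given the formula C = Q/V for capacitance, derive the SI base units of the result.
Units of each symbol in C = Q/V:
  Q (charge, in coulombs): s·A
  V (voltage, in volts): kg·m²/(s³·A)  → in the denominator, contributes s³·A/(kg·m²)

Multiplying the contributions: [s·A] · [s³·A/(kg·m²)]
Adding exponents of each base unit: kg: -1, m: -2, s: 4, A: 2
SI base units of capacitance: s⁴·A²/(kg·m²)

Answer: s⁴·A²/(kg·m²)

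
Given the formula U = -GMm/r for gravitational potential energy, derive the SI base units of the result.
Units of each symbol in U = -GMm/r:
  G (gravitational constant): m³/(kg·s²)
  M (mass): kg
  m (mass): kg
  r (distance): m  → in the denominator, contributes 1/m
  The minus sign does not affect the units.

Multiplying the contributions: [m³/(kg·s²)] · [kg] · [kg] · [1/m]
Adding exponents of each base unit: kg: 1, m: 2, s: -2
SI base units of gravitational potential energy: kg·m²/s²

Answer: kg·m²/s²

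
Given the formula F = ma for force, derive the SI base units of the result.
Units of each symbol in F = ma:
  m (mass): kg
  a (acceleration): m/s²

Multiplying the contributions: [kg] · [m/s²]
Adding exponents of each base unit: kg: 1, m: 1, s: -2
SI base units of force: kg·m/s²

Answer: kg·m/s²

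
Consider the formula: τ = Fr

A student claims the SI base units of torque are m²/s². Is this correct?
Units of each symbol in τ = Fr:
  F (force): kg·m/s²
  r (lever arm): m

Multiplying the contributions: [kg·m/s²] · [m]
Adding exponents of each base unit: kg: 1, m: 2, s: -2
SI base units of torque: kg·m²/s²

The claimed units m²/s² (exponents m: 2, s: -2) do not match the derived units kg·m²/s² (exponents kg: 1, m: 2, s: -2), so the claim is incorrect.

Answer: No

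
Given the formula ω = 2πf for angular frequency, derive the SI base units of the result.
Units of each symbol in ω = 2πf:
  f (frequency): 1/s
  The factor 2π is dimensionless.

Multiplying the contributions: [1/s]
Adding exponents of each base unit: s: -1
SI base units of angular frequency: 1/s

Answer: 1/s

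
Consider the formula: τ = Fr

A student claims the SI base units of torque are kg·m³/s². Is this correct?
Units of each symbol in τ = Fr:
  F (force): kg·m/s²
  r (lever arm): m

Multiplying the contributions: [kg·m/s²] · [m]
Adding exponents of each base unit: kg: 1, m: 2, s: -2
SI base units of torque: kg·m²/s²

The claimed units kg·m³/s² (exponents kg: 1, m: 3, s: -2) do not match the derived units kg·m²/s² (exponents kg: 1, m: 2, s: -2), so the claim is incorrect.

Answer: No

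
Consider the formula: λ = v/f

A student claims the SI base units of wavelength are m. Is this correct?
Units of each symbol in λ = v/f:
  v (wave speed): m/s
  f (frequency): 1/s  → in the denominator, contributes s

Multiplying the contributions: [m/s] · [s]
Adding exponents of each base unit: m: 1
SI base units of wavelength: m

The claimed units m match the derived units, so the claim is correct.

Answer: Yes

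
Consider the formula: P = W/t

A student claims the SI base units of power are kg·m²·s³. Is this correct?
Units of each symbol in P = W/t:
  W (work): kg·m²/s²
  t (time): s  → in the denominator, contributes 1/s

Multiplying the contributions: [kg·m²/s²] · [1/s]
Adding exponents of each base unit: kg: 1, m: 2, s: -3
SI base units of power: kg·m²/s³

The claimed units kg·m²·s³ (exponents kg: 1, m: 2, s: 3) do not match the derived units kg·m²/s³ (exponents kg: 1, m: 2, s: -3), so the claim is incorrect.

Answer: No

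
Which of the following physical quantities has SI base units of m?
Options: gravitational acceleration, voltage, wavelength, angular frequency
Checking the SI base units of each option:
  gravitational acceleration (g = GM/r²): m/s²  ✗
  voltage (V = IR): kg·m²/(s³·A)  ✗
  wavelength (λ = v/f): m  ✓ matches
  angular frequency (ω = 2πf): 1/s  ✗

Only wavelength has units m.

Answer: wavelength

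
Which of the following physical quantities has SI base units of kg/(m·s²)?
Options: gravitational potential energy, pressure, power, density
Checking the SI base units of each option:
  gravitational potential energy (U = -GMm/r): kg·m²/s²  ✗
  pressure (P = F/A): kg/(m·s²)  ✓ matches
  power (P = W/t): kg·m²/s³  ✗
  density (ρ = m/V): kg/m³  ✗

Only pressure has units kg/(m·s²).

Answer: pressure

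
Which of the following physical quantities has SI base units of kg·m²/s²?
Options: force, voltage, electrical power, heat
Checking the SI base units of each option:
  force (F = ma): kg·m/s²  ✗
  voltage (V = IR): kg·m²/(s³·A)  ✗
  electrical power (P = IV): kg·m²/s³  ✗
  heat (Q = mcΔT): kg·m²/s²  ✓ matches

Only heat has units kg·m²/s².

Answer: heat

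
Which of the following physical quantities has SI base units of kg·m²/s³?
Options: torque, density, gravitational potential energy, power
Checking the SI base units of each option:
  torque (τ = Fr): kg·m²/s²  ✗
  density (ρ = m/V): kg/m³  ✗
  gravitational potential energy (U = -GMm/r): kg·m²/s²  ✗
  power (P = W/t): kg·m²/s³  ✓ matches

Only power has units kg·m²/s³.

Answer: power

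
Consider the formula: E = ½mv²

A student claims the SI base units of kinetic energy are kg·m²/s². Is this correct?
Units of each symbol in E = ½mv²:
  m (mass): kg
  v (speed): m/s  → to the power 2, contributes m²/s²
  The factor ½ is dimensionless.

Multiplying the contributions: [kg] · [m²/s²]
Adding exponents of each base unit: kg: 1, m: 2, s: -2
SI base units of kinetic energy: kg·m²/s²

The claimed units kg·m²/s² match the derived units, so the claim is correct.

Answer: Yes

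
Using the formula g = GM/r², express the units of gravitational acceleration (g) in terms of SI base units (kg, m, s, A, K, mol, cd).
Units of each symbol in g = GM/r²:
  G (gravitational constant): m³/(kg·s²)
  M (mass): kg
  r (distance): m  → to the power 2 in the denominator, contributes 1/m²

Multiplying the contributions: [m³/(kg·s²)] · [kg] · [1/m²]
Adding exponents of each base unit: m: 1, s: -2
SI base units of gravitational acceleration: m/s²

Answer: m/s²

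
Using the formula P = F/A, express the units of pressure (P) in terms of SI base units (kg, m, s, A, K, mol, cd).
Units of each symbol in P = F/A:
  F (force): kg·m/s²
  A (area): m²  → in the denominator, contributes 1/m²

Multiplying the contributions: [kg·m/s²] · [1/m²]
Adding exponents of each base unit: kg: 1, m: -1, s: -2
SI base units of pressure: kg/(m·s²)

Answer: kg/(m·s²)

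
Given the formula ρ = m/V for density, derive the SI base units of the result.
Units of each symbol in ρ = m/V:
  m (mass): kg
  V (volume): m³  → in the denominator, contributes 1/m³

Multiplying the contributions: [kg] · [1/m³]
Adding exponents of each base unit: kg: 1, m: -3
SI base units of density: kg/m³

Answer: kg/m³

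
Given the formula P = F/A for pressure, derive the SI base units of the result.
Units of each symbol in P = F/A:
  F (force): kg·m/s²
  A (area): m²  → in the denominator, contributes 1/m²

Multiplying the contributions: [kg·m/s²] · [1/m²]
Adding exponents of each base unit: kg: 1, m: -1, s: -2
SI base units of pressure: kg/(m·s²)

Answer: kg/(m·s²)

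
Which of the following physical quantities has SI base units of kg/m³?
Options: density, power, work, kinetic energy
Checking the SI base units of each option:
  density (ρ = m/V): kg/m³  ✓ matches
  power (P = W/t): kg·m²/s³  ✗
  work (W = Fd): kg·m²/s²  ✗
  kinetic energy (E = ½mv²): kg·m²/s²  ✗

Only density has units kg/m³.

Answer: density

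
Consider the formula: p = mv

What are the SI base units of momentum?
Units of each symbol in p = mv:
  m (mass): kg
  v (velocity): m/s

Multiplying the contributions: [kg] · [m/s]
Adding exponents of each base unit: kg: 1, m: 1, s: -1
SI base units of momentum: kg·m/s

Answer: kg·m/s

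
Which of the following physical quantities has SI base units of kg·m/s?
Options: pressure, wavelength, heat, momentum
Checking the SI base units of each option:
  pressure (P = F/A): kg/(m·s²)  ✗
  wavelength (λ = v/f): m  ✗
  heat (Q = mcΔT): kg·m²/s²  ✗
  momentum (p = mv): kg·m/s  ✓ matches

Only momentum has units kg·m/s.

Answer: momentum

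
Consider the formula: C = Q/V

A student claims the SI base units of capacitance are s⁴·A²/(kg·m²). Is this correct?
Units of each symbol in C = Q/V:
  Q (charge, in coulombs): s·A
  V (voltage, in volts): kg·m²/(s³·A)  → in the denominator, contributes s³·A/(kg·m²)

Multiplying the contributions: [s·A] · [s³·A/(kg·m²)]
Adding exponents of each base unit: kg: -1, m: -2, s: 4, A: 2
SI base units of capacitance: s⁴·A²/(kg·m²)

The claimed units s⁴·A²/(kg·m²) match the derived units, so the claim is correct.

Answer: Yes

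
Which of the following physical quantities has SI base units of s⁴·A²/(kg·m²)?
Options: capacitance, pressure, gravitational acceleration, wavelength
Checking the SI base units of each option:
  capacitance (C = Q/V): s⁴·A²/(kg·m²)  ✓ matches
  pressure (P = F/A): kg/(m·s²)  ✗
  gravitational acceleration (g = GM/r²): m/s²  ✗
  wavelength (λ = v/f): m  ✗

Only capacitance has units s⁴·A²/(kg·m²).

Answer: capacitance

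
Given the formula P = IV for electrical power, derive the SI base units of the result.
Units of each symbol in P = IV:
  I (current): A
  V (voltage, in volts): kg·m²/(s³·A)

Multiplying the contributions: [A] · [kg·m²/(s³·A)]
Adding exponents of each base unit: kg: 1, m: 2, s: -3
SI base units of electrical power: kg·m²/s³

Answer: kg·m²/s³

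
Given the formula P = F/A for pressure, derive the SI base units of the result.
Units of each symbol in P = F/A:
  F (force): kg·m/s²
  A (area): m²  → in the denominator, contributes 1/m²

Multiplying the contributions: [kg·m/s²] · [1/m²]
Adding exponents of each base unit: kg: 1, m: -1, s: -2
SI base units of pressure: kg/(m·s²)

Answer: kg/(m·s²)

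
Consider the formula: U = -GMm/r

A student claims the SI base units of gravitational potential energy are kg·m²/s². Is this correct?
Units of each symbol in U = -GMm/r:
  G (gravitational constant): m³/(kg·s²)
  M (mass): kg
  m (mass): kg
  r (distance): m  → in the denominator, contributes 1/m
  The minus sign does not affect the units.

Multiplying the contributions: [m³/(kg·s²)] · [kg] · [kg] · [1/m]
Adding exponents of each base unit: kg: 1, m: 2, s: -2
SI base units of gravitational potential energy: kg·m²/s²

The claimed units kg·m²/s² match the derived units, so the claim is correct.

Answer: Yes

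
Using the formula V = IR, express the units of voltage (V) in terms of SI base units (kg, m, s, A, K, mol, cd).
Units of each symbol in V = IR:
  I (current): A
  R (resistance, in ohms): kg·m²/(s³·A²)

Multiplying the contributions: [A] · [kg·m²/(s³·A²)]
Adding exponents of each base unit: kg: 1, m: 2, s: -3, A: -1
SI base units of voltage: kg·m²/(s³·A)

Answer: kg·m²/(s³·A)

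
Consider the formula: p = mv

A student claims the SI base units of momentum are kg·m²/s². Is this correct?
Units of each symbol in p = mv:
  m (mass): kg
  v (velocity): m/s

Multiplying the contributions: [kg] · [m/s]
Adding exponents of each base unit: kg: 1, m: 1, s: -1
SI base units of momentum: kg·m/s

The claimed units kg·m²/s² (exponents kg: 1, m: 2, s: -2) do not match the derived units kg·m/s (exponents kg: 1, m: 1, s: -1), so the claim is incorrect.

Answer: No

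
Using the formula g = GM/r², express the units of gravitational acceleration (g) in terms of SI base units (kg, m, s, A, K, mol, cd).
Units of each symbol in g = GM/r²:
  G (gravitational constant): m³/(kg·s²)
  M (mass): kg
  r (distance): m  → to the power 2 in the denominator, contributes 1/m²

Multiplying the contributions: [m³/(kg·s²)] · [kg] · [1/m²]
Adding exponents of each base unit: m: 1, s: -2
SI base units of gravitational acceleration: m/s²

Answer: m/s²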